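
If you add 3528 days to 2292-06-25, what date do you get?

February 22, 2302

+365 (one year) → Jun 25, 2293 (3163 left).
+365 (one year) → Jun 25, 2294 (2798 left).
+365 (one year) → Jun 25, 2295 (2433 left).
+366 (one year; includes Feb 29, 2296) → Jun 25, 2296 (2067 left).
+365 (one year) → Jun 25, 2297 (1702 left).
+365 (one year) → Jun 25, 2298 (1337 left).
+365 (one year) → Jun 25, 2299 (972 left).
+365 (one year) → Jun 25, 2300 (607 left).
+365 (one year) → Jun 25, 2301 (242 left).
Jun has 30 days: +6 → Jul 1, 2301 (236 left).
Jul has 31 days: +31 → Aug 1, 2301 (205 left).
Aug has 31 days: +31 → Sep 1, 2301 (174 left).
Sep has 30 days: +30 → Oct 1, 2301 (144 left).
Oct has 31 days: +31 → Nov 1, 2301 (113 left).
Nov has 30 days: +30 → Dec 1, 2301 (83 left).
Dec has 31 days: +31 → Jan 1, 2302 (52 left).
Jan has 31 days: +31 → Feb 1, 2302 (21 left).
+21 → Feb 22, 2302.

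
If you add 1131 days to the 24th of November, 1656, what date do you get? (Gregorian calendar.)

+365 (one year) → Nov 24, 1657 (766 left).
+365 (one year) → Nov 24, 1658 (401 left).
+365 (one year) → Nov 24, 1659 (36 left).
Nov has 30 days: +7 → Dec 1, 1659 (29 left).
+29 → Dec 30, 1659.

December 30, 1659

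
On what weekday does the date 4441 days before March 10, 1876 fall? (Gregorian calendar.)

Tuesday

First find the weekday of Mar 10, 1876. Doomsday rule: the anchor day for the 1800s is Friday. For year 76: 76÷12 = 6 r 4, and 4÷4 = 1, so 6+4+1 = 11.
Friday + 11 ≡ Tuesday — that's 1876's doomsday.
In March the doomsday date is Mar 14.
Mar 10 is 4 days before Mar 14; 4 mod 7 = 4, so Tuesday − 4 = Friday.
4441 mod 7 = 3, so 4441 days before a Friday is Friday − 3 = Tuesday.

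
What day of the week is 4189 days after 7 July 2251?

Thursday

First find the weekday of Jul 7, 2251. Doomsday rule: the anchor day for the 2200s is Friday. For year 51: 51÷12 = 4 r 3, and 3÷4 = 0, so 4+3+0 = 7.
Friday + 7 ≡ Friday — that's 2251's doomsday.
In July the doomsday date is Jul 11.
Jul 7 is 4 days before Jul 11; 4 mod 7 = 4, so Friday − 4 = Monday.
4189 mod 7 = 3, so 4189 days after a Monday is Monday + 3 = Thursday.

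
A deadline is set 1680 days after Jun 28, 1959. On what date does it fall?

+366 (one year; includes Feb 29, 1960) → Jun 28, 1960 (1314 left).
+365 (one year) → Jun 28, 1961 (949 left).
+365 (one year) → Jun 28, 1962 (584 left).
+365 (one year) → Jun 28, 1963 (219 left).
Jun has 30 days: +3 → Jul 1, 1963 (216 left).
Jul has 31 days: +31 → Aug 1, 1963 (185 left).
Aug has 31 days: +31 → Sep 1, 1963 (154 left).
Sep has 30 days: +30 → Oct 1, 1963 (124 left).
Oct has 31 days: +31 → Nov 1, 1963 (93 left).
Nov has 30 days: +30 → Dec 1, 1963 (63 left).
Dec has 31 days: +31 → Jan 1, 1964 (32 left).
Jan has 31 days: +31 → Feb 1, 1964 (1 left).
+1 → Feb 2, 1964.

February 2, 1964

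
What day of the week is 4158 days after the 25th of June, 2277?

Jun 25, 2277 is a Monday.
4158 mod 7 = 0, so 4158 days after a Monday is Monday + 0 = Monday.

Monday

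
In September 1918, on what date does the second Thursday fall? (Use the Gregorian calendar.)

September 12, 1918

September 1, 1918 is a Sunday.
The first Thursday is therefore September 5 (4 days later).
The second Thursday is 5 + 1×7 = September 12.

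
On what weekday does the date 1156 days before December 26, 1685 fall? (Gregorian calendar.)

Dec 26, 1685 is a Wednesday.
1156 mod 7 = 1, so 1156 days before a Wednesday is Wednesday − 1 = Tuesday.

Tuesday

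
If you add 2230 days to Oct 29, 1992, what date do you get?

+365 (one year) → Oct 29, 1993 (1865 left).
+365 (one year) → Oct 29, 1994 (1500 left).
+365 (one year) → Oct 29, 1995 (1135 left).
+366 (one year; includes Feb 29, 1996) → Oct 29, 1996 (769 left).
+365 (one year) → Oct 29, 1997 (404 left).
+365 (one year) → Oct 29, 1998 (39 left).
Oct has 31 days: +3 → Nov 1, 1998 (36 left).
Nov has 30 days: +30 → Dec 1, 1998 (6 left).
+6 → Dec 7, 1998.

December 7, 1998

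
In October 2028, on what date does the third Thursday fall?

October 19, 2028

October 1, 2028 is a Sunday.
The first Thursday is therefore October 5 (4 days later).
The third Thursday is 5 + 2×7 = October 19.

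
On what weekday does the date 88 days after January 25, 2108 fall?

Sunday

Jan 25, 2108 is a Wednesday.
88 mod 7 = 4, so 88 days after a Wednesday is Wednesday + 4 = Sunday.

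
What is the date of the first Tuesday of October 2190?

October 1, 2190 is a Friday.
The first Tuesday is therefore October 5 (4 days later).

October 5, 2190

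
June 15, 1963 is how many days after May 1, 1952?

4062

May 1, 1952 → May 1, 1953: 365 days.
May 1, 1953 → May 1, 1954: 365 days.
May 1, 1954 → May 1, 1955: 365 days.
May 1, 1955 → May 1, 1956: 366 days (Feb 29, 1956 is in that span).
May 1, 1956 → May 1, 1957: 365 days.
May 1, 1957 → May 1, 1958: 365 days.
May 1, 1958 → May 1, 1959: 365 days.
May 1, 1959 → May 1, 1960: 366 days (Feb 29, 1960 is in that span).
May 1, 1960 → May 1, 1961: 365 days.
May 1, 1961 → May 1, 1962: 365 days.
May 1, 1962 → May 1, 1963: 365 days.
May 1, 1963 → Jun 1, 1963: 31 days (May has 31).
Jun 1, 1963 → Jun 15, 1963: 14 days.
Total: 4062 days.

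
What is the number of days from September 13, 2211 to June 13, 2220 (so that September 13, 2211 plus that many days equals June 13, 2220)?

3196

Sep 13, 2211 → Sep 13, 2212: 366 days (Feb 29, 2212 is in that span).
Sep 13, 2212 → Sep 13, 2213: 365 days.
Sep 13, 2213 → Sep 13, 2214: 365 days.
Sep 13, 2214 → Sep 13, 2215: 365 days.
Sep 13, 2215 → Sep 13, 2216: 366 days (Feb 29, 2216 is in that span).
Sep 13, 2216 → Sep 13, 2217: 365 days.
Sep 13, 2217 → Sep 13, 2218: 365 days.
Sep 13, 2218 → Sep 13, 2219: 365 days.
Sep 13, 2219 → Oct 13, 2219: 30 days (September has 30).
Oct 13, 2219 → Nov 13, 2219: 31 days (October has 31).
Nov 13, 2219 → Dec 13, 2219: 30 days (November has 30).
Dec 13, 2219 → Jan 13, 2220: 31 days (December has 31).
Jan 13, 2220 → Feb 13, 2220: 31 days (January has 31).
Feb 13, 2220 → Mar 13, 2220: 29 days (February has 29).
Mar 13, 2220 → Apr 13, 2220: 31 days (March has 31).
Apr 13, 2220 → May 13, 2220: 30 days (April has 30).
May 13, 2220 → Jun 13, 2220: 31 days.
Total: 3196 days.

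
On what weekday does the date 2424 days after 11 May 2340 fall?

Monday

May 11, 2340 is a Saturday.
2424 mod 7 = 2, so 2424 days after a Saturday is Saturday + 2 = Monday.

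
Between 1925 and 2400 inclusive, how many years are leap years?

Multiples of 4 in [1925,2400]: 119.
Of those, multiples of 100: 5 (not leap unless ÷400).
Multiples of 400: 2.
Leap years = 119 − 5 + 2 = 116.

116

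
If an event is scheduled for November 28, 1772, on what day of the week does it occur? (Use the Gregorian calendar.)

Saturday

Doomsday rule: the anchor day for the 1700s is Sunday. For year 72: 72÷12 = 6 r 0, and 0÷4 = 0, so 6+0+0 = 6.
Sunday + 6 ≡ Saturday — that's 1772's doomsday.
In November the doomsday date is Nov 7.
Nov 28 is 21 days after Nov 7; 21 mod 7 = 0, so Saturday + 0 = Saturday.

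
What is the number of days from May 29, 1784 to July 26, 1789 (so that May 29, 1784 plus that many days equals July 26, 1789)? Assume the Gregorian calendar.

May 29, 1784 → May 29, 1785: 365 days.
May 29, 1785 → May 29, 1786: 365 days.
May 29, 1786 → May 29, 1787: 365 days.
May 29, 1787 → May 29, 1788: 366 days (Feb 29, 1788 is in that span).
May 29, 1788 → May 29, 1789: 365 days.
May 29, 1789 → Jun 29, 1789: 31 days (May has 31).
Jun 29, 1789 → Jul 26, 1789: 27 days.
Total: 1884 days.

1884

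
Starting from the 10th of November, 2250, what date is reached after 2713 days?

+365 (one year) → Nov 10, 2251 (2348 left).
+366 (one year; includes Feb 29, 2252) → Nov 10, 2252 (1982 left).
+365 (one year) → Nov 10, 2253 (1617 left).
+365 (one year) → Nov 10, 2254 (1252 left).
+365 (one year) → Nov 10, 2255 (887 left).
+366 (one year; includes Feb 29, 2256) → Nov 10, 2256 (521 left).
+365 (one year) → Nov 10, 2257 (156 left).
Nov has 30 days: +21 → Dec 1, 2257 (135 left).
Dec has 31 days: +31 → Jan 1, 2258 (104 left).
Jan has 31 days: +31 → Feb 1, 2258 (73 left).
Feb has 28 days: +28 → Mar 1, 2258 (45 left).
Mar has 31 days: +31 → Apr 1, 2258 (14 left).
+14 → Apr 15, 2258.

April 15, 2258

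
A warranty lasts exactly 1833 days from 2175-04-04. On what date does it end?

+366 (one year; includes Feb 29, 2176) → Apr 4, 2176 (1467 left).
+365 (one year) → Apr 4, 2177 (1102 left).
+365 (one year) → Apr 4, 2178 (737 left).
+365 (one year) → Apr 4, 2179 (372 left).
Apr has 30 days: +27 → May 1, 2179 (345 left).
May has 31 days: +31 → Jun 1, 2179 (314 left).
Jun has 30 days: +30 → Jul 1, 2179 (284 left).
Jul has 31 days: +31 → Aug 1, 2179 (253 left).
Aug has 31 days: +31 → Sep 1, 2179 (222 left).
Sep has 30 days: +30 → Oct 1, 2179 (192 left).
Oct has 31 days: +31 → Nov 1, 2179 (161 left).
Nov has 30 days: +30 → Dec 1, 2179 (131 left).
Dec has 31 days: +31 → Jan 1, 2180 (100 left).
Jan has 31 days: +31 → Feb 1, 2180 (69 left).
Feb has 29 days: +29 → Mar 1, 2180 (40 left).
Mar has 31 days: +31 → Apr 1, 2180 (9 left).
+9 → Apr 10, 2180.

April 10, 2180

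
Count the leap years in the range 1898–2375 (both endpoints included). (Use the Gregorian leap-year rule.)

115

Multiples of 4 in [1898,2375]: 119.
Of those, multiples of 100: 5 (not leap unless ÷400).
Multiples of 400: 1.
Leap years = 119 − 5 + 1 = 115.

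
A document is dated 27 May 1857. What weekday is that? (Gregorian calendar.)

Doomsday rule: the anchor day for the 1800s is Friday. For year 57: 57÷12 = 4 r 9, and 9÷4 = 2, so 4+9+2 = 15.
Friday + 15 ≡ Saturday — that's 1857's doomsday.
In May the doomsday date is May 9.
May 27 is 18 days after May 9; 18 mod 7 = 4, so Saturday + 4 = Wednesday.

Wednesday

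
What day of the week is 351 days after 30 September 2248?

Sep 30, 2248 is a Saturday.
351 mod 7 = 1, so 351 days after a Saturday is Saturday + 1 = Sunday.

Sunday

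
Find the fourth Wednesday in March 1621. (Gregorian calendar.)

March 1, 1621 is a Monday.
The first Wednesday is therefore March 3 (2 days later).
The fourth Wednesday is 3 + 3×7 = March 24.

March 24, 1621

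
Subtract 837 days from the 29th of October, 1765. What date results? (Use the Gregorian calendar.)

−365 (one year) → Oct 29, 1764 (472 left).
−366 (one year; includes Feb 29, 1764) → Oct 29, 1763 (106 left).
−29 → Sep 30, 1763 (end of Sep, 30 days; 77 left).
−30 → Aug 31, 1763 (end of Aug, 31 days; 47 left).
−31 → Jul 31, 1763 (end of Jul, 31 days; 16 left).
−16 → Jul 15, 1763.

July 15, 1763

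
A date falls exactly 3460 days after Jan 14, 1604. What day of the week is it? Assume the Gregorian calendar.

First find the weekday of Jan 14, 1604. Doomsday rule: the anchor day for the 1600s is Tuesday. For year 04: 4÷12 = 0 r 4, and 4÷4 = 1, so 0+4+1 = 5.
Tuesday + 5 ≡ Sunday — that's 1604's doomsday.
In January the doomsday date is Jan 4 (1604 is a leap year (divisible by 4)).
Jan 14 is 10 days after Jan 4; 10 mod 7 = 3, so Sunday + 3 = Wednesday.
3460 mod 7 = 2, so 3460 days after a Wednesday is Wednesday + 2 = Friday.

Friday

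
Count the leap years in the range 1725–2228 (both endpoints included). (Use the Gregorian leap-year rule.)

Multiples of 4 in [1725,2228]: 126.
Of those, multiples of 100: 5 (not leap unless ÷400).
Multiples of 400: 1.
Leap years = 126 − 5 + 1 = 122.

122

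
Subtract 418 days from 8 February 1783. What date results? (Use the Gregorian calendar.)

−365 (one year) → Feb 8, 1782 (53 left).
−8 → Jan 31, 1782 (end of Jan, 31 days; 45 left).
−31 → Dec 31, 1781 (end of Dec, 31 days; 14 left).
−14 → Dec 17, 1781.

December 17, 1781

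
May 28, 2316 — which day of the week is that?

Sunday

Doomsday rule: the anchor day for the 2300s is Wednesday. For year 16: 16÷12 = 1 r 4, and 4÷4 = 1, so 1+4+1 = 6.
Wednesday + 6 ≡ Tuesday — that's 2316's doomsday.
In May the doomsday date is May 9.
May 28 is 19 days after May 9; 19 mod 7 = 5, so Tuesday + 5 = Sunday.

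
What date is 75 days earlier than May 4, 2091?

February 18, 2091

−4 → Apr 30, 2091 (end of Apr, 30 days; 71 left).
−30 → Mar 31, 2091 (end of Mar, 31 days; 41 left).
−31 → Feb 28, 2091 (end of Feb, 28 days; 10 left).
−10 → Feb 18, 2091.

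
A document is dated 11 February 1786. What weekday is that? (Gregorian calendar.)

Saturday

Doomsday rule: the anchor day for the 1700s is Sunday. For year 86: 86÷12 = 7 r 2, and 2÷4 = 0, so 7+2+0 = 9.
Sunday + 9 ≡ Tuesday — that's 1786's doomsday.
In February the doomsday date is Feb 28 (1786 is not a leap year).
Feb 11 is 17 days before Feb 28; 17 mod 7 = 3, so Tuesday − 3 = Saturday.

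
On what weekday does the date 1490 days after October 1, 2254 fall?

First find the weekday of Oct 1, 2254. Doomsday rule: the anchor day for the 2200s is Friday. For year 54: 54÷12 = 4 r 6, and 6÷4 = 1, so 4+6+1 = 11.
Friday + 11 ≡ Tuesday — that's 2254's doomsday.
In October the doomsday date is Oct 10.
Oct 1 is 9 days before Oct 10; 9 mod 7 = 2, so Tuesday − 2 = Sunday.
1490 mod 7 = 6, so 1490 days after a Sunday is Sunday + 6 = Saturday.

Saturday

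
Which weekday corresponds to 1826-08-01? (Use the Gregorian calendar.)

Doomsday rule: the anchor day for the 1800s is Friday. For year 26: 26÷12 = 2 r 2, and 2÷4 = 0, so 2+2+0 = 4.
Friday + 4 ≡ Tuesday — that's 1826's doomsday.
In August the doomsday date is Aug 8.
Aug 1 is 7 days before Aug 8; 7 mod 7 = 0, so Tuesday − 0 = Tuesday.

Tuesday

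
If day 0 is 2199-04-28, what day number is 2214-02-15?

Apr 28, 2199 → Apr 28, 2200: 365 days.
Apr 28, 2200 → Apr 28, 2201: 365 days.
Apr 28, 2201 → Apr 28, 2202: 365 days.
Apr 28, 2202 → Apr 28, 2203: 365 days.
Apr 28, 2203 → Apr 28, 2204: 366 days (Feb 29, 2204 is in that span).
Apr 28, 2204 → Apr 28, 2205: 365 days.
Apr 28, 2205 → Apr 28, 2206: 365 days.
Apr 28, 2206 → Apr 28, 2207: 365 days.
Apr 28, 2207 → Apr 28, 2208: 366 days (Feb 29, 2208 is in that span).
Apr 28, 2208 → Apr 28, 2209: 365 days.
Apr 28, 2209 → Apr 28, 2210: 365 days.
Apr 28, 2210 → Apr 28, 2211: 365 days.
Apr 28, 2211 → Apr 28, 2212: 366 days (Feb 29, 2212 is in that span).
Apr 28, 2212 → Apr 28, 2213: 365 days.
Apr 28, 2213 → May 28, 2213: 30 days (April has 30).
May 28, 2213 → Jun 28, 2213: 31 days (May has 31).
Jun 28, 2213 → Jul 28, 2213: 30 days (June has 30).
Jul 28, 2213 → Aug 28, 2213: 31 days (July has 31).
Aug 28, 2213 → Sep 28, 2213: 31 days (August has 31).
Sep 28, 2213 → Oct 28, 2213: 30 days (September has 30).
Oct 28, 2213 → Nov 28, 2213: 31 days (October has 31).
Nov 28, 2213 → Dec 28, 2213: 30 days (November has 30).
Dec 28, 2213 → Jan 28, 2214: 31 days (December has 31).
Jan 28, 2214 → Feb 15, 2214: 18 days.
Total: 5406 days.

5406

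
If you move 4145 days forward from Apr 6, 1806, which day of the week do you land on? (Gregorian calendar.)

Monday

First find the weekday of Apr 6, 1806. Doomsday rule: the anchor day for the 1800s is Friday. For year 06: 6÷12 = 0 r 6, and 6÷4 = 1, so 0+6+1 = 7.
Friday + 7 ≡ Friday — that's 1806's doomsday.
In April the doomsday date is Apr 4.
Apr 6 is 2 days after Apr 4; 2 mod 7 = 2, so Friday + 2 = Sunday.
4145 mod 7 = 1, so 4145 days after a Sunday is Sunday + 1 = Monday.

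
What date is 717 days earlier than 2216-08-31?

September 14, 2214

−366 (one year; includes Feb 29, 2216) → Aug 31, 2215 (351 left).
−31 → Jul 31, 2215 (end of Jul, 31 days; 320 left).
−31 → Jun 30, 2215 (end of Jun, 30 days; 289 left).
−30 → May 31, 2215 (end of May, 31 days; 259 left).
−31 → Apr 30, 2215 (end of Apr, 30 days; 228 left).
−30 → Mar 31, 2215 (end of Mar, 31 days; 198 left).
−31 → Feb 28, 2215 (end of Feb, 28 days; 167 left).
−28 → Jan 31, 2215 (end of Jan, 31 days; 139 left).
−31 → Dec 31, 2214 (end of Dec, 31 days; 108 left).
−31 → Nov 30, 2214 (end of Nov, 30 days; 77 left).
−30 → Oct 31, 2214 (end of Oct, 31 days; 47 left).
−31 → Sep 30, 2214 (end of Sep, 30 days; 16 left).
−16 → Sep 14, 2214.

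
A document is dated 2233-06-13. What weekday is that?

Thursday

January 1, 2233 is a Tuesday.
Jan 1, 2233 → Feb 1, 2233: 31 days (January has 31).
Feb 1, 2233 → Mar 1, 2233: 28 days (February has 28).
Mar 1, 2233 → Apr 1, 2233: 31 days (March has 31).
Apr 1, 2233 → May 1, 2233: 30 days (April has 30).
May 1, 2233 → Jun 1, 2233: 31 days (May has 31).
Jun 1, 2233 → Jun 13, 2233: 12 days.
Total: 163 days.
163 mod 7 = 2, so Tuesday + 2 = Thursday.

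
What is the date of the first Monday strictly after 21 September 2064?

Sep 21, 2064 is a Sunday.
From Sunday to the next Monday is 1 day.
Sep 21, 2064 + 1 = Sep 22, 2064.

September 22, 2064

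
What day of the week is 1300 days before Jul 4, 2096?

Friday

Jul 4, 2096 is a Wednesday.
1300 mod 7 = 5, so 1300 days before a Wednesday is Wednesday − 5 = Friday.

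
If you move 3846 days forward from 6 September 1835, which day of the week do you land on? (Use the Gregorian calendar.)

Wednesday

First find the weekday of Sep 6, 1835. Doomsday rule: the anchor day for the 1800s is Friday. For year 35: 35÷12 = 2 r 11, and 11÷4 = 2, so 2+11+2 = 15.
Friday + 15 ≡ Saturday — that's 1835's doomsday.
In September the doomsday date is Sep 5.
Sep 6 is 1 day after Sep 5; 1 mod 7 = 1, so Saturday + 1 = Sunday.
3846 mod 7 = 3, so 3846 days after a Sunday is Sunday + 3 = Wednesday.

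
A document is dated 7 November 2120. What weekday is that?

Thursday

Doomsday rule: the anchor day for the 2100s is Sunday. For year 20: 20÷12 = 1 r 8, and 8÷4 = 2, so 1+8+2 = 11.
Sunday + 11 ≡ Thursday — that's 2120's doomsday.
In November the doomsday date is Nov 7.
Nov 7 is the doomsday itself: Thursday.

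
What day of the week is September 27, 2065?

Doomsday rule: the anchor day for the 2000s is Tuesday. For year 65: 65÷12 = 5 r 5, and 5÷4 = 1, so 5+5+1 = 11.
Tuesday + 11 ≡ Saturday — that's 2065's doomsday.
In September the doomsday date is Sep 5.
Sep 27 is 22 days after Sep 5; 22 mod 7 = 1, so Saturday + 1 = Sunday.

Sunday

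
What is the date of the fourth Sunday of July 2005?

July 1, 2005 is a Friday.
The first Sunday is therefore July 3 (2 days later).
The fourth Sunday is 3 + 3×7 = July 24.

July 24, 2005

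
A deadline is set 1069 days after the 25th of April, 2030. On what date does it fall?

+365 (one year) → Apr 25, 2031 (704 left).
+366 (one year; includes Feb 29, 2032) → Apr 25, 2032 (338 left).
Apr has 30 days: +6 → May 1, 2032 (332 left).
May has 31 days: +31 → Jun 1, 2032 (301 left).
Jun has 30 days: +30 → Jul 1, 2032 (271 left).
Jul has 31 days: +31 → Aug 1, 2032 (240 left).
Aug has 31 days: +31 → Sep 1, 2032 (209 left).
Sep has 30 days: +30 → Oct 1, 2032 (179 left).
Oct has 31 days: +31 → Nov 1, 2032 (148 left).
Nov has 30 days: +30 → Dec 1, 2032 (118 left).
Dec has 31 days: +31 → Jan 1, 2033 (87 left).
Jan has 31 days: +31 → Feb 1, 2033 (56 left).
Feb has 28 days: +28 → Mar 1, 2033 (28 left).
+28 → Mar 29, 2033.

March 29, 2033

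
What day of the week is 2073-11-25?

Saturday

January 1, 2073 is a Sunday.
Jan 1, 2073 → Feb 1, 2073: 31 days (January has 31).
Feb 1, 2073 → Mar 1, 2073: 28 days (February has 28).
Mar 1, 2073 → Apr 1, 2073: 31 days (March has 31).
Apr 1, 2073 → May 1, 2073: 30 days (April has 30).
May 1, 2073 → Jun 1, 2073: 31 days (May has 31).
Jun 1, 2073 → Jul 1, 2073: 30 days (June has 30).
Jul 1, 2073 → Aug 1, 2073: 31 days (July has 31).
Aug 1, 2073 → Sep 1, 2073: 31 days (August has 31).
Sep 1, 2073 → Oct 1, 2073: 30 days (September has 30).
Oct 1, 2073 → Nov 1, 2073: 31 days (October has 31).
Nov 1, 2073 → Nov 25, 2073: 24 days.
Total: 328 days.
328 mod 7 = 6, so Sunday + 6 = Saturday.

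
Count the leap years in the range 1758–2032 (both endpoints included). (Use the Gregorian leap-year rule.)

Multiples of 4 in [1758,2032]: 69.
Of those, multiples of 100: 3 (not leap unless ÷400).
Multiples of 400: 1.
Leap years = 69 − 3 + 1 = 67.

67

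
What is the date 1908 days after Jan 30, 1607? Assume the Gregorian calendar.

April 21, 1612

+365 (one year) → Jan 30, 1608 (1543 left).
+366 (one year; includes Feb 29, 1608) → Jan 30, 1609 (1177 left).
+365 (one year) → Jan 30, 1610 (812 left).
+365 (one year) → Jan 30, 1611 (447 left).
+365 (one year) → Jan 30, 1612 (82 left).
Jan has 31 days: +2 → Feb 1, 1612 (80 left).
Feb has 29 days: +29 → Mar 1, 1612 (51 left).
Mar has 31 days: +31 → Apr 1, 1612 (20 left).
+20 → Apr 21, 1612.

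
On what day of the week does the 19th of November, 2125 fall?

Monday

Doomsday rule: the anchor day for the 2100s is Sunday. For year 25: 25÷12 = 2 r 1, and 1÷4 = 0, so 2+1+0 = 3.
Sunday + 3 ≡ Wednesday — that's 2125's doomsday.
In November the doomsday date is Nov 7.
Nov 19 is 12 days after Nov 7; 12 mod 7 = 5, so Wednesday + 5 = Monday.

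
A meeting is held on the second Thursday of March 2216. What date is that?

March 1, 2216 is a Friday.
The first Thursday is therefore March 7 (6 days later).
The second Thursday is 7 + 1×7 = March 14.

March 14, 2216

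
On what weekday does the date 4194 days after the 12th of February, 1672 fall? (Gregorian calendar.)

Feb 12, 1672 is a Friday.
4194 mod 7 = 1, so 4194 days after a Friday is Friday + 1 = Saturday.

Saturday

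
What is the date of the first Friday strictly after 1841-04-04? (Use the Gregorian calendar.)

April 9, 1841

Apr 4, 1841 is a Sunday.
From Sunday to the next Friday is 5 days.
Apr 4, 1841 + 5 = Apr 9, 1841.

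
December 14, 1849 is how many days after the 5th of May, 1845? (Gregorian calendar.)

1684

May 5, 1845 → May 5, 1846: 365 days.
May 5, 1846 → May 5, 1847: 365 days.
May 5, 1847 → May 5, 1848: 366 days (Feb 29, 1848 is in that span).
May 5, 1848 → May 5, 1849: 365 days.
May 5, 1849 → Jun 5, 1849: 31 days (May has 31).
Jun 5, 1849 → Jul 5, 1849: 30 days (June has 30).
Jul 5, 1849 → Aug 5, 1849: 31 days (July has 31).
Aug 5, 1849 → Sep 5, 1849: 31 days (August has 31).
Sep 5, 1849 → Oct 5, 1849: 30 days (September has 30).
Oct 5, 1849 → Nov 5, 1849: 31 days (October has 31).
Nov 5, 1849 → Dec 5, 1849: 30 days (November has 30).
Dec 5, 1849 → Dec 14, 1849: 9 days.
Total: 1684 days.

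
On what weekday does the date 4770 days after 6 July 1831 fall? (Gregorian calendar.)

Saturday

First find the weekday of Jul 6, 1831. Doomsday rule: the anchor day for the 1800s is Friday. For year 31: 31÷12 = 2 r 7, and 7÷4 = 1, so 2+7+1 = 10.
Friday + 10 ≡ Monday — that's 1831's doomsday.
In July the doomsday date is Jul 11.
Jul 6 is 5 days before Jul 11; 5 mod 7 = 5, so Monday − 5 = Wednesday.
4770 mod 7 = 3, so 4770 days after a Wednesday is Wednesday + 3 = Saturday.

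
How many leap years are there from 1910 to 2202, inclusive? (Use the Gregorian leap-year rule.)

Multiples of 4 in [1910,2202]: 73.
Of those, multiples of 100: 3 (not leap unless ÷400).
Multiples of 400: 1.
Leap years = 73 − 3 + 1 = 71.

71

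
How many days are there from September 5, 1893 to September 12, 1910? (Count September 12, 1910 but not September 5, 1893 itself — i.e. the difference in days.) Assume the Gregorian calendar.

Sep 5, 1893 → Sep 5, 1894: 365 days.
Sep 5, 1894 → Sep 5, 1895: 365 days.
Sep 5, 1895 → Sep 5, 1896: 366 days (Feb 29, 1896 is in that span).
Sep 5, 1896 → Sep 5, 1897: 365 days.
Sep 5, 1897 → Sep 5, 1898: 365 days.
Sep 5, 1898 → Sep 5, 1899: 365 days.
Sep 5, 1899 → Sep 5, 1900: 365 days.
Sep 5, 1900 → Sep 5, 1901: 365 days.
Sep 5, 1901 → Sep 5, 1902: 365 days.
Sep 5, 1902 → Sep 5, 1903: 365 days.
Sep 5, 1903 → Sep 5, 1904: 366 days (Feb 29, 1904 is in that span).
Sep 5, 1904 → Sep 5, 1905: 365 days.
Sep 5, 1905 → Sep 5, 1906: 365 days.
Sep 5, 1906 → Sep 5, 1907: 365 days.
Sep 5, 1907 → Sep 5, 1908: 366 days (Feb 29, 1908 is in that span).
Sep 5, 1908 → Sep 5, 1909: 365 days.
Sep 5, 1909 → Oct 5, 1909: 30 days (September has 30).
Oct 5, 1909 → Nov 5, 1909: 31 days (October has 31).
Nov 5, 1909 → Dec 5, 1909: 30 days (November has 30).
Dec 5, 1909 → Jan 5, 1910: 31 days (December has 31).
Jan 5, 1910 → Feb 5, 1910: 31 days (January has 31).
Feb 5, 1910 → Mar 5, 1910: 28 days (February has 28).
Mar 5, 1910 → Apr 5, 1910: 31 days (March has 31).
Apr 5, 1910 → May 5, 1910: 30 days (April has 30).
May 5, 1910 → Jun 5, 1910: 31 days (May has 31).
Jun 5, 1910 → Jul 5, 1910: 30 days (June has 30).
Jul 5, 1910 → Aug 5, 1910: 31 days (July has 31).
Aug 5, 1910 → Sep 5, 1910: 31 days (August has 31).
Sep 5, 1910 → Sep 12, 1910: 7 days.
Total: 6215 days.

6215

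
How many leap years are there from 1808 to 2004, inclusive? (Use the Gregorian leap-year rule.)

Multiples of 4 in [1808,2004]: 50.
Of those, multiples of 100: 2 (not leap unless ÷400).
Multiples of 400: 1.
Leap years = 50 − 2 + 1 = 49.

49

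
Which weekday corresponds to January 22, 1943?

Friday

Doomsday rule: the anchor day for the 1900s is Wednesday. For year 43: 43÷12 = 3 r 7, and 7÷4 = 1, so 3+7+1 = 11.
Wednesday + 11 ≡ Sunday — that's 1943's doomsday.
In January the doomsday date is Jan 3 (1943 is not a leap year).
Jan 22 is 19 days after Jan 3; 19 mod 7 = 5, so Sunday + 5 = Friday.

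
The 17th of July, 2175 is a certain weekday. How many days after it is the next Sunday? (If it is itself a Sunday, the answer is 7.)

Jul 17, 2175 is a Monday.
From Monday to the next Sunday is 6 days.

6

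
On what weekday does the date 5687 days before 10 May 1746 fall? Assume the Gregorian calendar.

Saturday

May 10, 1746 is a Tuesday.
5687 mod 7 = 3, so 5687 days before a Tuesday is Tuesday − 3 = Saturday.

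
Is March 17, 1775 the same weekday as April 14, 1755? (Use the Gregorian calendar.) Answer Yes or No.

From Apr 14, 1755 to Mar 17, 1775 is 7277 days.
7277 mod 7 = 4, so they are different weekdays.
(Apr 14, 1755 is a Monday; Mar 17, 1775 is a Friday.)

No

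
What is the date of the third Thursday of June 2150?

June 18, 2150

June 1, 2150 is a Monday.
The first Thursday is therefore June 4 (3 days later).
The third Thursday is 4 + 2×7 = June 18.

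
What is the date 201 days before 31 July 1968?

January 12, 1968

−31 → Jun 30, 1968 (end of Jun, 30 days; 170 left).
−30 → May 31, 1968 (end of May, 31 days; 140 left).
−31 → Apr 30, 1968 (end of Apr, 30 days; 109 left).
−30 → Mar 31, 1968 (end of Mar, 31 days; 79 left).
−31 → Feb 29, 1968 (end of Feb, 29 days; 48 left).
−29 → Jan 31, 1968 (end of Jan, 31 days; 19 left).
−19 → Jan 12, 1968.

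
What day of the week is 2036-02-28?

Thursday

January 1, 2036 is a Tuesday.
Jan 1, 2036 → Feb 1, 2036: 31 days (January has 31).
Feb 1, 2036 → Feb 28, 2036: 27 days.
Total: 58 days.
58 mod 7 = 2, so Tuesday + 2 = Thursday.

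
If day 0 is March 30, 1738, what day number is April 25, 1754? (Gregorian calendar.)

Mar 30, 1738 → Mar 30, 1739: 365 days.
Mar 30, 1739 → Mar 30, 1740: 366 days (Feb 29, 1740 is in that span).
Mar 30, 1740 → Mar 30, 1741: 365 days.
Mar 30, 1741 → Mar 30, 1742: 365 days.
Mar 30, 1742 → Mar 30, 1743: 365 days.
Mar 30, 1743 → Mar 30, 1744: 366 days (Feb 29, 1744 is in that span).
Mar 30, 1744 → Mar 30, 1745: 365 days.
Mar 30, 1745 → Mar 30, 1746: 365 days.
Mar 30, 1746 → Mar 30, 1747: 365 days.
Mar 30, 1747 → Mar 30, 1748: 366 days (Feb 29, 1748 is in that span).
Mar 30, 1748 → Mar 30, 1749: 365 days.
Mar 30, 1749 → Mar 30, 1750: 365 days.
Mar 30, 1750 → Mar 30, 1751: 365 days.
Mar 30, 1751 → Mar 30, 1752: 366 days (Feb 29, 1752 is in that span).
Mar 30, 1752 → Mar 30, 1753: 365 days.
Mar 30, 1753 → Apr 30, 1753: 31 days (March has 31).
Apr 30, 1753 → May 30, 1753: 30 days (April has 30).
May 30, 1753 → Jun 30, 1753: 31 days (May has 31).
Jun 30, 1753 → Jul 30, 1753: 30 days (June has 30).
Jul 30, 1753 → Aug 30, 1753: 31 days (July has 31).
Aug 30, 1753 → Sep 30, 1753: 31 days (August has 31).
Sep 30, 1753 → Oct 30, 1753: 30 days (September has 30).
Oct 30, 1753 → Nov 30, 1753: 31 days (October has 31).
Nov 30, 1753 → Dec 30, 1753: 30 days (November has 30).
Dec 30, 1753 → Jan 30, 1754: 31 days (December has 31).
Jan 30, 1754 → Feb 28, 1754: 29 days (January has 31).
Feb 28, 1754 → Mar 28, 1754: 28 days (February has 28).
Mar 28, 1754 → Apr 25, 1754: 28 days.
Total: 5870 days.

5870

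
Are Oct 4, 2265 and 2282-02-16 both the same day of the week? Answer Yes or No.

From Oct 4, 2265 to Feb 16, 2282 is 5979 days.
5979 mod 7 = 1, so they are different weekdays.
(Oct 4, 2265 is a Wednesday; Feb 16, 2282 is a Thursday.)

No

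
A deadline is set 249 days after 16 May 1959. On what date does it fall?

May has 31 days: +16 → Jun 1, 1959 (233 left).
Jun has 30 days: +30 → Jul 1, 1959 (203 left).
Jul has 31 days: +31 → Aug 1, 1959 (172 left).
Aug has 31 days: +31 → Sep 1, 1959 (141 left).
Sep has 30 days: +30 → Oct 1, 1959 (111 left).
Oct has 31 days: +31 → Nov 1, 1959 (80 left).
Nov has 30 days: +30 → Dec 1, 1959 (50 left).
Dec has 31 days: +31 → Jan 1, 1960 (19 left).
+19 → Jan 20, 1960.

January 20, 1960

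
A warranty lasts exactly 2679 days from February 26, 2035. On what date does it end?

June 28, 2042

+365 (one year) → Feb 26, 2036 (2314 left).
+366 (one year; includes Feb 29, 2036) → Feb 26, 2037 (1948 left).
+365 (one year) → Feb 26, 2038 (1583 left).
+365 (one year) → Feb 26, 2039 (1218 left).
+365 (one year) → Feb 26, 2040 (853 left).
+366 (one year; includes Feb 29, 2040) → Feb 26, 2041 (487 left).
+365 (one year) → Feb 26, 2042 (122 left).
Feb has 28 days: +3 → Mar 1, 2042 (119 left).
Mar has 31 days: +31 → Apr 1, 2042 (88 left).
Apr has 30 days: +30 → May 1, 2042 (58 left).
May has 31 days: +31 → Jun 1, 2042 (27 left).
+27 → Jun 28, 2042.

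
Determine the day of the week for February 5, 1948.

January 1, 1948 is a Thursday.
Jan 1, 1948 → Feb 1, 1948: 31 days (January has 31).
Feb 1, 1948 → Feb 5, 1948: 4 days.
Total: 35 days.
35 mod 7 = 0, so Thursday + 0 = Thursday.

Thursday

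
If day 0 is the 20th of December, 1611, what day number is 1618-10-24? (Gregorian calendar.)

2500

Dec 20, 1611 → Dec 20, 1612: 366 days (Feb 29, 1612 is in that span).
Dec 20, 1612 → Dec 20, 1613: 365 days.
Dec 20, 1613 → Dec 20, 1614: 365 days.
Dec 20, 1614 → Dec 20, 1615: 365 days.
Dec 20, 1615 → Dec 20, 1616: 366 days (Feb 29, 1616 is in that span).
Dec 20, 1616 → Dec 20, 1617: 365 days.
Dec 20, 1617 → Jan 20, 1618: 31 days (December has 31).
Jan 20, 1618 → Feb 20, 1618: 31 days (January has 31).
Feb 20, 1618 → Mar 20, 1618: 28 days (February has 28).
Mar 20, 1618 → Apr 20, 1618: 31 days (March has 31).
Apr 20, 1618 → May 20, 1618: 30 days (April has 30).
May 20, 1618 → Jun 20, 1618: 31 days (May has 31).
Jun 20, 1618 → Jul 20, 1618: 30 days (June has 30).
Jul 20, 1618 → Aug 20, 1618: 31 days (July has 31).
Aug 20, 1618 → Sep 20, 1618: 31 days (August has 31).
Sep 20, 1618 → Oct 20, 1618: 30 days (September has 30).
Oct 20, 1618 → Oct 24, 1618: 4 days.
Total: 2500 days.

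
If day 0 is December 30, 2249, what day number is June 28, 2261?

4198

Dec 30, 2249 → Dec 30, 2250: 365 days.
Dec 30, 2250 → Dec 30, 2251: 365 days.
Dec 30, 2251 → Dec 30, 2252: 366 days (Feb 29, 2252 is in that span).
Dec 30, 2252 → Dec 30, 2253: 365 days.
Dec 30, 2253 → Dec 30, 2254: 365 days.
Dec 30, 2254 → Dec 30, 2255: 365 days.
Dec 30, 2255 → Dec 30, 2256: 366 days (Feb 29, 2256 is in that span).
Dec 30, 2256 → Dec 30, 2257: 365 days.
Dec 30, 2257 → Dec 30, 2258: 365 days.
Dec 30, 2258 → Dec 30, 2259: 365 days.
Dec 30, 2259 → Dec 30, 2260: 366 days (Feb 29, 2260 is in that span).
Dec 30, 2260 → Jan 30, 2261: 31 days (December has 31).
Jan 30, 2261 → Feb 28, 2261: 29 days (January has 31).
Feb 28, 2261 → Mar 28, 2261: 28 days (February has 28).
Mar 28, 2261 → Apr 28, 2261: 31 days (March has 31).
Apr 28, 2261 → May 28, 2261: 30 days (April has 30).
May 28, 2261 → Jun 28, 2261: 31 days.
Total: 4198 days.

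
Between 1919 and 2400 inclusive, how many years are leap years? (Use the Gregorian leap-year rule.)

118

Multiples of 4 in [1919,2400]: 121.
Of those, multiples of 100: 5 (not leap unless ÷400).
Multiples of 400: 2.
Leap years = 121 − 5 + 2 = 118.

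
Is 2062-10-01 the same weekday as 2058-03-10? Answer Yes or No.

From Mar 10, 2058 to Oct 1, 2062 is 1666 days.
1666 mod 7 = 0, so they are the same weekday.
(Mar 10, 2058 is a Sunday; Oct 1, 2062 is a Sunday.)

Yes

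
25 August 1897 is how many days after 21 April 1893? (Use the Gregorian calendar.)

1587

Apr 21, 1893 → Apr 21, 1894: 365 days.
Apr 21, 1894 → Apr 21, 1895: 365 days.
Apr 21, 1895 → Apr 21, 1896: 366 days (Feb 29, 1896 is in that span).
Apr 21, 1896 → Apr 21, 1897: 365 days.
Apr 21, 1897 → May 21, 1897: 30 days (April has 30).
May 21, 1897 → Jun 21, 1897: 31 days (May has 31).
Jun 21, 1897 → Jul 21, 1897: 30 days (June has 30).
Jul 21, 1897 → Aug 21, 1897: 31 days (July has 31).
Aug 21, 1897 → Aug 25, 1897: 4 days.
Total: 1587 days.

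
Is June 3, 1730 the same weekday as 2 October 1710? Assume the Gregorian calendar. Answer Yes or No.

From Oct 2, 1710 to Jun 3, 1730 is 7184 days.
7184 mod 7 = 2, so they are different weekdays.
(Oct 2, 1710 is a Thursday; Jun 3, 1730 is a Saturday.)

No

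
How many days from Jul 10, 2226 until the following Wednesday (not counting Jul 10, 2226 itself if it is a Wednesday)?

2

Jul 10, 2226 is a Monday.
From Monday to the next Wednesday is 2 days.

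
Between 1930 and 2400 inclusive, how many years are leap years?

115

Multiples of 4 in [1930,2400]: 118.
Of those, multiples of 100: 5 (not leap unless ÷400).
Multiples of 400: 2.
Leap years = 118 − 5 + 2 = 115.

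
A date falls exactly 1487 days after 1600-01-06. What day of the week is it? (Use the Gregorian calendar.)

First find the weekday of Jan 6, 1600. Doomsday rule: the anchor day for the 1600s is Tuesday. For year 00: 0÷12 = 0 r 0, and 0÷4 = 0, so 0+0+0 = 0.
Tuesday + 0 ≡ Tuesday — that's 1600's doomsday.
In January the doomsday date is Jan 4 (1600 is a leap year (divisible by 400)).
Jan 6 is 2 days after Jan 4; 2 mod 7 = 2, so Tuesday + 2 = Thursday.
1487 mod 7 = 3, so 1487 days after a Thursday is Thursday + 3 = Sunday.

Sunday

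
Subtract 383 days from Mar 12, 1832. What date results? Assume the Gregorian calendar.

February 23, 1831

−12 → Feb 29, 1832 (end of Feb, 29 days; 371 left).
−29 → Jan 31, 1832 (end of Jan, 31 days; 342 left).
−31 → Dec 31, 1831 (end of Dec, 31 days; 311 left).
−31 → Nov 30, 1831 (end of Nov, 30 days; 280 left).
−30 → Oct 31, 1831 (end of Oct, 31 days; 250 left).
−31 → Sep 30, 1831 (end of Sep, 30 days; 219 left).
−30 → Aug 31, 1831 (end of Aug, 31 days; 189 left).
−31 → Jul 31, 1831 (end of Jul, 31 days; 158 left).
−31 → Jun 30, 1831 (end of Jun, 30 days; 127 left).
−30 → May 31, 1831 (end of May, 31 days; 97 left).
−31 → Apr 30, 1831 (end of Apr, 30 days; 66 left).
−30 → Mar 31, 1831 (end of Mar, 31 days; 36 left).
−31 → Feb 28, 1831 (end of Feb, 28 days; 5 left).
−5 → Feb 23, 1831.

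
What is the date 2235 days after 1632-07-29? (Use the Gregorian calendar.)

September 11, 1638

+365 (one year) → Jul 29, 1633 (1870 left).
+365 (one year) → Jul 29, 1634 (1505 left).
+365 (one year) → Jul 29, 1635 (1140 left).
+366 (one year; includes Feb 29, 1636) → Jul 29, 1636 (774 left).
+365 (one year) → Jul 29, 1637 (409 left).
+365 (one year) → Jul 29, 1638 (44 left).
Jul has 31 days: +3 → Aug 1, 1638 (41 left).
Aug has 31 days: +31 → Sep 1, 1638 (10 left).
+10 → Sep 11, 1638.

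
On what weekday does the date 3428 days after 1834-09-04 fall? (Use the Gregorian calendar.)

First find the weekday of Sep 4, 1834. Doomsday rule: the anchor day for the 1800s is Friday. For year 34: 34÷12 = 2 r 10, and 10÷4 = 2, so 2+10+2 = 14.
Friday + 14 ≡ Friday — that's 1834's doomsday.
In September the doomsday date is Sep 5.
Sep 4 is 1 day before Sep 5; 1 mod 7 = 1, so Friday − 1 = Thursday.
3428 mod 7 = 5, so 3428 days after a Thursday is Thursday + 5 = Tuesday.

Tuesday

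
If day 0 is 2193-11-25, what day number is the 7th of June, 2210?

Nov 25, 2193 → Nov 25, 2194: 365 days.
Nov 25, 2194 → Nov 25, 2195: 365 days.
Nov 25, 2195 → Nov 25, 2196: 366 days (Feb 29, 2196 is in that span).
Nov 25, 2196 → Nov 25, 2197: 365 days.
Nov 25, 2197 → Nov 25, 2198: 365 days.
Nov 25, 2198 → Nov 25, 2199: 365 days.
Nov 25, 2199 → Nov 25, 2200: 365 days.
Nov 25, 2200 → Nov 25, 2201: 365 days.
Nov 25, 2201 → Nov 25, 2202: 365 days.
Nov 25, 2202 → Nov 25, 2203: 365 days.
Nov 25, 2203 → Nov 25, 2204: 366 days (Feb 29, 2204 is in that span).
Nov 25, 2204 → Nov 25, 2205: 365 days.
Nov 25, 2205 → Nov 25, 2206: 365 days.
Nov 25, 2206 → Nov 25, 2207: 365 days.
Nov 25, 2207 → Nov 25, 2208: 366 days (Feb 29, 2208 is in that span).
Nov 25, 2208 → Nov 25, 2209: 365 days.
Nov 25, 2209 → Dec 25, 2209: 30 days (November has 30).
Dec 25, 2209 → Jan 25, 2210: 31 days (December has 31).
Jan 25, 2210 → Feb 25, 2210: 31 days (January has 31).
Feb 25, 2210 → Mar 25, 2210: 28 days (February has 28).
Mar 25, 2210 → Apr 25, 2210: 31 days (March has 31).
Apr 25, 2210 → May 25, 2210: 30 days (April has 30).
May 25, 2210 → Jun 7, 2210: 13 days.
Total: 6037 days.

6037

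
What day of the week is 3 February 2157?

January 1, 2157 is a Saturday.
Jan 1, 2157 → Feb 1, 2157: 31 days (January has 31).
Feb 1, 2157 → Feb 3, 2157: 2 days.
Total: 33 days.
33 mod 7 = 5, so Saturday + 5 = Thursday.

Thursday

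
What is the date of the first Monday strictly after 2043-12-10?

Dec 10, 2043 is a Thursday.
From Thursday to the next Monday is 4 days.
Dec 10, 2043 + 4 = Dec 14, 2043.

December 14, 2043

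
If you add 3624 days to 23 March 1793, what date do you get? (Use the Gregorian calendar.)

February 24, 1803

+365 (one year) → Mar 23, 1794 (3259 left).
+365 (one year) → Mar 23, 1795 (2894 left).
+366 (one year; includes Feb 29, 1796) → Mar 23, 1796 (2528 left).
+365 (one year) → Mar 23, 1797 (2163 left).
+365 (one year) → Mar 23, 1798 (1798 left).
+365 (one year) → Mar 23, 1799 (1433 left).
+365 (one year) → Mar 23, 1800 (1068 left).
+365 (one year) → Mar 23, 1801 (703 left).
+365 (one year) → Mar 23, 1802 (338 left).
Mar has 31 days: +9 → Apr 1, 1802 (329 left).
Apr has 30 days: +30 → May 1, 1802 (299 left).
May has 31 days: +31 → Jun 1, 1802 (268 left).
Jun has 30 days: +30 → Jul 1, 1802 (238 left).
Jul has 31 days: +31 → Aug 1, 1802 (207 left).
Aug has 31 days: +31 → Sep 1, 1802 (176 left).
Sep has 30 days: +30 → Oct 1, 1802 (146 left).
Oct has 31 days: +31 → Nov 1, 1802 (115 left).
Nov has 30 days: +30 → Dec 1, 1802 (85 left).
Dec has 31 days: +31 → Jan 1, 1803 (54 left).
Jan has 31 days: +31 → Feb 1, 1803 (23 left).
+23 → Feb 24, 1803.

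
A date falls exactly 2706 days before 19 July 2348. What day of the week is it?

First find the weekday of Jul 19, 2348. Doomsday rule: the anchor day for the 2300s is Wednesday. For year 48: 48÷12 = 4 r 0, and 0÷4 = 0, so 4+0+0 = 4.
Wednesday + 4 ≡ Sunday — that's 2348's doomsday.
In July the doomsday date is Jul 11.
Jul 19 is 8 days after Jul 11; 8 mod 7 = 1, so Sunday + 1 = Monday.
2706 mod 7 = 4, so 2706 days before a Monday is Monday − 4 = Thursday.

Thursday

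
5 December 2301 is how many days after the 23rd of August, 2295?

Aug 23, 2295 → Aug 23, 2296: 366 days (Feb 29, 2296 is in that span).
Aug 23, 2296 → Aug 23, 2297: 365 days.
Aug 23, 2297 → Aug 23, 2298: 365 days.
Aug 23, 2298 → Aug 23, 2299: 365 days.
Aug 23, 2299 → Aug 23, 2300: 365 days.
Aug 23, 2300 → Aug 23, 2301: 365 days.
Aug 23, 2301 → Sep 23, 2301: 31 days (August has 31).
Sep 23, 2301 → Oct 23, 2301: 30 days (September has 30).
Oct 23, 2301 → Nov 23, 2301: 31 days (October has 31).
Nov 23, 2301 → Dec 5, 2301: 12 days.
Total: 2295 days.

2295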